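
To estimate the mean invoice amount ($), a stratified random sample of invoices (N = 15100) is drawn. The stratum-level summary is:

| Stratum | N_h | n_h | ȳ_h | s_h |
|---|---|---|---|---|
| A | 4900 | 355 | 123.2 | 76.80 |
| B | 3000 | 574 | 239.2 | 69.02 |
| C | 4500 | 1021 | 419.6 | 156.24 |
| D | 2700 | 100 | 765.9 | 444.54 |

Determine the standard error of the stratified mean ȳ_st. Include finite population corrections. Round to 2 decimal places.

V̂(ȳ_st) = Σ W_h² (1 − n_h/N_h) s_h²/n_h, with W_h = N_h/N and N = 15100:
  stratum A: (4900/15100)²·(1 − 355/4900)·76.80²/355 = 1.62282
  stratum B: (3000/15100)²·(1 − 574/3000)·69.02²/574 = 0.264909
  stratum C: (4500/15100)²·(1 − 1021/4500)·156.24²/1021 = 1.64162
  stratum D: (2700/15100)²·(1 − 100/2700)·444.54²/100 = 60.8422
V̂(ȳ_st) = 64.3715
SE(ȳ_st) = √64.3715 = 8.02319

SE(ȳ_st) ≈ 8.02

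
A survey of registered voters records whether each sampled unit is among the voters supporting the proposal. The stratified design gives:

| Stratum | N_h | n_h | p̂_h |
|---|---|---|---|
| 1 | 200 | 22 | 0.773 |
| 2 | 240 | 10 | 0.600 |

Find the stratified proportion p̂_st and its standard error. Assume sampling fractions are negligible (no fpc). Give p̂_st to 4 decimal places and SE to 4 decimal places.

p̂_st ≈ 0.6786, SE ≈ 0.0983

N = 440; stratum weights W_h = N_h/N.
p̂_st = Σ W_h p̂_h = (200·0.773 + 240·0.600)/440 = 0.67864
V̂(p̂_st) = Σ W_h² p̂_h(1−p̂_h)/(n_h−1):
  stratum 1: (200/440)²·0.773·0.227/21 = 0.0017264
  stratum 2: (240/440)²·0.600·0.400/9 = 0.00793388
V̂(p̂_st) = 0.00966028; SE = √V̂ = 0.0982867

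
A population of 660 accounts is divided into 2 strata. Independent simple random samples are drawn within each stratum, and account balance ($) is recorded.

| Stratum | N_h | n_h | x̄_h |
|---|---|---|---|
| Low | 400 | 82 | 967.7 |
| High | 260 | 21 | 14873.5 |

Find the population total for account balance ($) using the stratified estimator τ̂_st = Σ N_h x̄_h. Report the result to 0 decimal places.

τ̂_st ≈ 4254190

τ̂_st = Σ N_h x̄_h = 400·967.7 + 260·14873.5 = 4254190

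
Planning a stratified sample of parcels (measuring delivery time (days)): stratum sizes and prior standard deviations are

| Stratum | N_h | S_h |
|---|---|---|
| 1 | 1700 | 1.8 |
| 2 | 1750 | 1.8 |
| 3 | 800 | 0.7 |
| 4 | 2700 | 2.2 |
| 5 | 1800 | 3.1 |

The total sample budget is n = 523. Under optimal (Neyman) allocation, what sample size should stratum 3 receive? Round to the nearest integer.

Neyman allocation: n_h = n · N_h S_h / Σ N_i S_i, with n = 523.
  stratum 1: N_h·S_h = 1700·1.8 = 3060.00
  stratum 2: N_h·S_h = 1750·1.8 = 3150.00
  stratum 3: N_h·S_h = 800·0.7 = 560.00
  stratum 4: N_h·S_h = 2700·2.2 = 5940.00
  stratum 5: N_h·S_h = 1800·3.1 = 5580.00
Σ N_h S_h = 18290.00
n for stratum 3 = 523·560.00/18290.00 = 16.013 → 16

16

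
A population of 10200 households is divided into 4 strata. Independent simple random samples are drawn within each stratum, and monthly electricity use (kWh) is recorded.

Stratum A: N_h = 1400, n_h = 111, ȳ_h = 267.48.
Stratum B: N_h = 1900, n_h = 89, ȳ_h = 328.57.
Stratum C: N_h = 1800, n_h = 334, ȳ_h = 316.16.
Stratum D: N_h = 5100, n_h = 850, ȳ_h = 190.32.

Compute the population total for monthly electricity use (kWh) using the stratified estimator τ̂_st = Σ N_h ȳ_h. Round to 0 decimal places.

τ̂_st = Σ N_h ȳ_h = 1400·267.48 + 1900·328.57 + 1800·316.16 + 5100·190.32 = 2538475

τ̂_st ≈ 2538475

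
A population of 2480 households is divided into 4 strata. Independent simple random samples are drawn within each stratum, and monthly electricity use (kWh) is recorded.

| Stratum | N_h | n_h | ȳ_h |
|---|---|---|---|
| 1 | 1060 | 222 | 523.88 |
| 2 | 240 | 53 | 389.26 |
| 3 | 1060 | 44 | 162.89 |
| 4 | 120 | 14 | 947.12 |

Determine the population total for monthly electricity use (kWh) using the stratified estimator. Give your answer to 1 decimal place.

τ̂_st = Σ N_h ȳ_h = 1060·523.88 + 240·389.26 + 1060·162.89 + 120·947.12 = 935053.0

τ̂_st ≈ 935053.0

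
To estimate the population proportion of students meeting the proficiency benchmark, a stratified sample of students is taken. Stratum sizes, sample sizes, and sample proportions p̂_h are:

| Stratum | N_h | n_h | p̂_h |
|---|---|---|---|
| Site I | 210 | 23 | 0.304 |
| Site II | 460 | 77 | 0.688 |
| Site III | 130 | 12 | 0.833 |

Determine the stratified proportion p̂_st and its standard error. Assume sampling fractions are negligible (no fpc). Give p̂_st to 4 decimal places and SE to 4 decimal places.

p̂_st ≈ 0.6108, SE ≈ 0.0439

N = 800; stratum weights W_h = N_h/N.
p̂_st = Σ W_h p̂_h = (210·0.304 + 460·0.688 + 130·0.833)/800 = 0.61076
V̂(p̂_st) = Σ W_h² p̂_h(1−p̂_h)/(n_h−1):
  stratum Site I: (210/800)²·0.304·0.696/22 = 0.000662703
  stratum Site II: (460/800)²·0.688·0.312/76 = 0.000933824
  stratum Site III: (130/800)²·0.833·0.167/11 = 0.000333945
V̂(p̂_st) = 0.00193047; SE = √V̂ = 0.0439371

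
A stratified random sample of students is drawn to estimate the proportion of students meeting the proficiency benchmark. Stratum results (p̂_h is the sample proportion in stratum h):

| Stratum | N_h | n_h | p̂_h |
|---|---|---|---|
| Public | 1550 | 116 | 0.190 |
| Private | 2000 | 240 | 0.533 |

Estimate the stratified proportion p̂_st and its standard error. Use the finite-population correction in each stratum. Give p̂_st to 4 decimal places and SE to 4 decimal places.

N = 3550; stratum weights W_h = N_h/N.
p̂_st = Σ W_h p̂_h = (1550·0.190 + 2000·0.533)/3550 = 0.38324
V̂(p̂_st) = Σ W_h² (1 − n_h/N_h) p̂_h(1−p̂_h)/(n_h−1):
  stratum Public: (1550/3550)²·(1 − 116/1550)·0.190·0.810/115 = 0.000236029
  stratum Private: (2000/3550)²·(1 − 240/2000)·0.533·0.467/239 = 0.000290892
V̂(p̂_st) = 0.000526921; SE = √V̂ = 0.0229548

p̂_st ≈ 0.3832, SE ≈ 0.0230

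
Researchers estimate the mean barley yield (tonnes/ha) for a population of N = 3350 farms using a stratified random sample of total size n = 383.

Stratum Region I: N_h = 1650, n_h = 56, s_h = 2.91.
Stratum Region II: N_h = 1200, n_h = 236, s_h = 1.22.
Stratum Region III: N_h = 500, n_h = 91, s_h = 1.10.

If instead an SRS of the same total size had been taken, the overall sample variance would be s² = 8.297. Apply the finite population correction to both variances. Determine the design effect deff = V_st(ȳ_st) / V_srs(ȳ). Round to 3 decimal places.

V̂(ȳ_st) = Σ W_h² (1 − n_h/N_h) s_h²/n_h, with W_h = N_h/N and N = 3350:
  stratum Region I: (1650/3350)²·(1 − 56/1650)·2.91²/56 = 0.0354389
  stratum Region II: (1200/3350)²·(1 − 236/1200)·1.22²/236 = 0.000650094
  stratum Region III: (500/3350)²·(1 − 91/500)·1.10²/91 = 0.000242297
V_st = 0.0363313
V_srs = (1 − 383/3350)·8.297/383 = 0.0191865
deff = V_st / V_srs = 0.0363313/0.0191865 = 1.8936

deff ≈ 1.894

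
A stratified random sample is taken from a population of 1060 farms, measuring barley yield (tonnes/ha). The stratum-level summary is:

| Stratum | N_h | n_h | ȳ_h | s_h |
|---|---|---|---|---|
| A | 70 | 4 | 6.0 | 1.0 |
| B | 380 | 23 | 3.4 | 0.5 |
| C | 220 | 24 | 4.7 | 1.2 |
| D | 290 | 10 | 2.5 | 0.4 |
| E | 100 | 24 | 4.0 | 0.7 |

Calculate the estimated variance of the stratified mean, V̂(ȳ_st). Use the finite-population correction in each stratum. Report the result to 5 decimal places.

V̂(ȳ_st) ≈ 0.00594

V̂(ȳ_st) = Σ W_h² (1 − n_h/N_h) s_h²/n_h, with W_h = N_h/N and N = 1060:
  stratum A: (70/1060)²·(1 − 4/70)·1.0²/4 = 0.00102795
  stratum B: (380/1060)²·(1 − 23/380)·0.5²/23 = 0.00131236
  stratum C: (220/1060)²·(1 − 24/220)·1.2²/24 = 0.0023026
  stratum D: (290/1060)²·(1 − 10/290)·0.4²/10 = 0.00115628
  stratum E: (100/1060)²·(1 − 24/100)·0.7²/24 = 0.000138098
V̂(ȳ_st) = 0.00593728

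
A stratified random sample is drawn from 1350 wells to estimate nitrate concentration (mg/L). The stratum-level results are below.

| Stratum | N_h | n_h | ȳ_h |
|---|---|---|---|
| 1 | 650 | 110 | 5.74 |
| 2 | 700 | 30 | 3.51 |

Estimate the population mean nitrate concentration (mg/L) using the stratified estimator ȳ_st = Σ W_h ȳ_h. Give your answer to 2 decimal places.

ȳ_st ≈ 4.58

N = Σ N_h = 1350. Stratum weights W_h = N_h/N.
ȳ_st = (650·5.74 + 700·3.51) / 1350 = 4.5837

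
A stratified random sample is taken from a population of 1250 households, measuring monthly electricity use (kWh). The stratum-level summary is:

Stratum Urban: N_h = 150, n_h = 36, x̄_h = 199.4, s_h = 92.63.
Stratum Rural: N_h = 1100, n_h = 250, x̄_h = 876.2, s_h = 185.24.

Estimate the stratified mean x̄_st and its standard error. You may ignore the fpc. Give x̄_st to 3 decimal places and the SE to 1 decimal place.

x̄_st = Σ W_h x̄_h = (150·199.4 + 1100·876.2)/1250 = 794.98400
V̂(x̄_st) = Σ W_h² s_h²/n_h, with W_h = N_h/N and N = 1250:
  stratum Urban: (150/1250)²·92.63²/36 = 3.43213
  stratum Rural: (1100/1250)²·185.24²/250 = 106.291
V̂(x̄_st) = 109.723
SE(x̄_st) = √109.723 = 10.4749

x̄_st ≈ 794.984, SE ≈ 10.5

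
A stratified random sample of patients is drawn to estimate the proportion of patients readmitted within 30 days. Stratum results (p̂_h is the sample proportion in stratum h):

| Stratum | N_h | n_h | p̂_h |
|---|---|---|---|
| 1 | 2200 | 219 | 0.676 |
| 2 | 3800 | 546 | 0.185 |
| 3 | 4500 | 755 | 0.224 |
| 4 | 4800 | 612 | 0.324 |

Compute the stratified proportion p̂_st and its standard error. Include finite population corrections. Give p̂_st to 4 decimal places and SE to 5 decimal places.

p̂_st ≈ 0.3107, SE ≈ 0.00898

N = 15300; stratum weights W_h = N_h/N.
p̂_st = Σ W_h p̂_h = (2200·0.676 + 3800·0.185 + 4500·0.224 + 4800·0.324)/15300 = 0.31068
V̂(p̂_st) = Σ W_h² (1 − n_h/N_h) p̂_h(1−p̂_h)/(n_h−1):
  stratum 1: (2200/15300)²·(1 − 219/2200)·0.676·0.324/218 = 1.87051e-05
  stratum 2: (3800/15300)²·(1 − 546/3800)·0.185·0.815/545 = 1.46134e-05
  stratum 3: (4500/15300)²·(1 − 755/4500)·0.224·0.776/754 = 1.65966e-05
  stratum 4: (4800/15300)²·(1 − 612/4800)·0.324·0.676/611 = 3.07833e-05
V̂(p̂_st) = 8.06984e-05; SE = √V̂ = 0.00898323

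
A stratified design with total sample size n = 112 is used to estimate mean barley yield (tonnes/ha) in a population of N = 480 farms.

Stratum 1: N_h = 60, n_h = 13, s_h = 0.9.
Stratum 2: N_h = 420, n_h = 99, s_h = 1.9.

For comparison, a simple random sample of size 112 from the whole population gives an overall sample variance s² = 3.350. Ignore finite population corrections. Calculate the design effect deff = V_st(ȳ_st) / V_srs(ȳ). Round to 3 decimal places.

deff ≈ 0.966

V̂(ȳ_st) = Σ W_h² s_h²/n_h, with W_h = N_h/N and N = 480:
  stratum 1: (60/480)²·0.9²/13 = 0.000973558
  stratum 2: (420/480)²·1.9²/99 = 0.0279182
V_st = 0.0288918
V_srs = s²/n = 3.350/112 = 0.0299107
deff = V_st / V_srs = 0.0288918/0.0299107 = 0.9659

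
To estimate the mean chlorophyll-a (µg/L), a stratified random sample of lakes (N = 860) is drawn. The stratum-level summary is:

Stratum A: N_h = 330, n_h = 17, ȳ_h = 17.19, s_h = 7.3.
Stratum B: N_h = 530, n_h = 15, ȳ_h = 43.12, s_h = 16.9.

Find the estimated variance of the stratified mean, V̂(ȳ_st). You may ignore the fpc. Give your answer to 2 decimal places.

V̂(ȳ_st) ≈ 7.69

V̂(ȳ_st) = Σ W_h² s_h²/n_h, with W_h = N_h/N and N = 860:
  stratum A: (330/860)²·7.3²/17 = 0.46156
  stratum B: (530/860)²·16.9²/15 = 7.23164
V̂(ȳ_st) = 7.6932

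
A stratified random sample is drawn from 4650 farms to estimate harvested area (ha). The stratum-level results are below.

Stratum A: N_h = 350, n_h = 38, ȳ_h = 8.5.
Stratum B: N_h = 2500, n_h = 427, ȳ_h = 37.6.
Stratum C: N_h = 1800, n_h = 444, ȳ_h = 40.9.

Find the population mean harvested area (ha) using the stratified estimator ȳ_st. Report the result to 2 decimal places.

N = Σ N_h = 4650. Stratum weights W_h = N_h/N.
ȳ_st = (350·8.5 + 2500·37.6 + 1800·40.9) / 4650 = 36.6871

ȳ_st ≈ 36.69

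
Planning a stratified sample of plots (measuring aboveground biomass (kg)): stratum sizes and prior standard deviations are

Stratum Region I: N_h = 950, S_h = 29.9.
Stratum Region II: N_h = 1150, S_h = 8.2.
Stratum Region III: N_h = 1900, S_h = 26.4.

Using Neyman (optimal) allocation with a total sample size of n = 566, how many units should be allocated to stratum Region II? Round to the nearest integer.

61

Neyman allocation: n_h = n · N_h S_h / Σ N_i S_i, with n = 566.
  stratum Region I: N_h·S_h = 950·29.9 = 28405.00
  stratum Region II: N_h·S_h = 1150·8.2 = 9430.00
  stratum Region III: N_h·S_h = 1900·26.4 = 50160.00
Σ N_h S_h = 87995.00
n for stratum Region II = 566·9430.00/87995.00 = 60.655 → 61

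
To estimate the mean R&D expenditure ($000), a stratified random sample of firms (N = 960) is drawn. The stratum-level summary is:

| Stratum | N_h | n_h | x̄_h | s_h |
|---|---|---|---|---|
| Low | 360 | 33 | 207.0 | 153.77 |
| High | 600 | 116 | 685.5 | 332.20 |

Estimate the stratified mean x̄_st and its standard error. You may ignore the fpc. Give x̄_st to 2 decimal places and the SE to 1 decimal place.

x̄_st ≈ 506.06, SE ≈ 21.7

x̄_st = Σ W_h x̄_h = (360·207.0 + 600·685.5)/960 = 506.06250
V̂(x̄_st) = Σ W_h² s_h²/n_h, with W_h = N_h/N and N = 960:
  stratum Low: (360/960)²·153.77²/33 = 100.761
  stratum High: (600/960)²·332.20²/116 = 371.622
V̂(x̄_st) = 472.383
SE(x̄_st) = √472.383 = 21.7344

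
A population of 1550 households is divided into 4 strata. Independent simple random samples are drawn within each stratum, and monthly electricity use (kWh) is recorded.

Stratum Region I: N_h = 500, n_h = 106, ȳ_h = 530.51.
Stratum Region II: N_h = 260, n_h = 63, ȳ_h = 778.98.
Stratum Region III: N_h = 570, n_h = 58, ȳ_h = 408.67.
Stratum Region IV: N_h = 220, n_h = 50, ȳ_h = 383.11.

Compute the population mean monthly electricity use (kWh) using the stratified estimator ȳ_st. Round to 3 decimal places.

ȳ_st ≈ 506.462

N = Σ N_h = 1550. Stratum weights W_h = N_h/N.
ȳ_st = (500·530.51 + 260·778.98 + 570·408.67 + 220·383.11) / 1550 = 506.46187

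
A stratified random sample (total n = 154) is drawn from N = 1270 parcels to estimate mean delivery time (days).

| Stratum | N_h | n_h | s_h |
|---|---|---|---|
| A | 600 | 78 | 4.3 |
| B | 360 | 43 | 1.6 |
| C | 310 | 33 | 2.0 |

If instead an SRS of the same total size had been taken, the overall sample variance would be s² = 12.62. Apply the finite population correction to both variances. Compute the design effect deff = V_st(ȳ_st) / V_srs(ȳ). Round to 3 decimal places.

V̂(ȳ_st) = Σ W_h² (1 − n_h/N_h) s_h²/n_h, with W_h = N_h/N and N = 1270:
  stratum A: (600/1270)²·(1 − 78/600)·4.3²/78 = 0.0460317
  stratum B: (360/1270)²·(1 − 43/360)·1.6²/43 = 0.00421236
  stratum C: (310/1270)²·(1 − 33/310)·2.0²/33 = 0.00645327
V_st = 0.0566973
V_srs = (1 − 154/1270)·12.62/154 = 0.072011
deff = V_st / V_srs = 0.0566973/0.072011 = 0.7873

deff ≈ 0.787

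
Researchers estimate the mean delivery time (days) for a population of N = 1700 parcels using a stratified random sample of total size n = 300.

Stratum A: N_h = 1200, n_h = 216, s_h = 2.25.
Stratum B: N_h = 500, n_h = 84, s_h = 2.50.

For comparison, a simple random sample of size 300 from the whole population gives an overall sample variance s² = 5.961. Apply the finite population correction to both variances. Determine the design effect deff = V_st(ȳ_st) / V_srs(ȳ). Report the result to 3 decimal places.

V̂(ȳ_st) = Σ W_h² (1 − n_h/N_h) s_h²/n_h, with W_h = N_h/N and N = 1700:
  stratum A: (1200/1700)²·(1 − 216/1200)·2.25²/216 = 0.00957612
  stratum B: (500/1700)²·(1 − 84/500)·2.50²/84 = 0.00535508
V_st = 0.0149312
V_srs = (1 − 300/1700)·5.961/300 = 0.0163635
deff = V_st / V_srs = 0.0149312/0.0163635 = 0.9125

deff ≈ 0.912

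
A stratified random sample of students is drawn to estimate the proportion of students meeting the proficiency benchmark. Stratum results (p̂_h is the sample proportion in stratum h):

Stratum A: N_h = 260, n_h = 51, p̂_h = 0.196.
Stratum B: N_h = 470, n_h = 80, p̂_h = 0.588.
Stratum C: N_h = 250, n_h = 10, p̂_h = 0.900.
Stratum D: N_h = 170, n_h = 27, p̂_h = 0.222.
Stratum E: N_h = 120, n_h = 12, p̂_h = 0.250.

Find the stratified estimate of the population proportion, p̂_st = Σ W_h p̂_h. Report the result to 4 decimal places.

N = 1270; stratum weights W_h = N_h/N.
p̂_st = Σ W_h p̂_h = (260·0.196 + 470·0.588 + 250·0.900 + 170·0.222 + 120·0.250)/1270 = 0.48824

p̂_st ≈ 0.4882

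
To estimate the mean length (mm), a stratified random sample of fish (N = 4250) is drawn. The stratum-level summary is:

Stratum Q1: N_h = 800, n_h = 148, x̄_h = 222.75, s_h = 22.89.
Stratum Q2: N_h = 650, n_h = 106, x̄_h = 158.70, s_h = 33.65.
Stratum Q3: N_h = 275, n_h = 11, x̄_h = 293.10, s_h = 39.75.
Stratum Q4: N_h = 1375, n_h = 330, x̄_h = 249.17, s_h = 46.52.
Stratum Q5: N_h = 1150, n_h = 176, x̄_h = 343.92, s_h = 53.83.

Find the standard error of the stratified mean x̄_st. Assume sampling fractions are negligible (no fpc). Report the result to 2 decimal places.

SE(x̄_st) ≈ 1.69

V̂(x̄_st) = Σ W_h² s_h²/n_h, with W_h = N_h/N and N = 4250:
  stratum Q1: (800/4250)²·22.89²/148 = 0.125439
  stratum Q2: (650/4250)²·33.65²/106 = 0.249869
  stratum Q3: (275/4250)²·39.75²/11 = 0.601408
  stratum Q4: (1375/4250)²·46.52²/330 = 0.686425
  stratum Q5: (1150/4250)²·53.83²/176 = 1.20546
V̂(x̄_st) = 2.8686
SE(x̄_st) = √2.8686 = 1.6937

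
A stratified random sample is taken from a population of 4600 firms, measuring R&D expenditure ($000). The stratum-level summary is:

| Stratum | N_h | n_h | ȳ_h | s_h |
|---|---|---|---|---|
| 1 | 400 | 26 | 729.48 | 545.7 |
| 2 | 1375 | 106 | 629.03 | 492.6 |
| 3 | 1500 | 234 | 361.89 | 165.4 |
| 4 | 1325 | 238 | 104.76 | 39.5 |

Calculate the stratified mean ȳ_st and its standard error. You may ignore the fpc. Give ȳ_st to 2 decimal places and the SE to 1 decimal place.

ȳ_st = Σ W_h ȳ_h = (400·729.48 + 1375·629.03 + 1500·361.89 + 1325·104.76)/4600 = 399.64136
V̂(ȳ_st) = Σ W_h² s_h²/n_h, with W_h = N_h/N and N = 4600:
  stratum 1: (400/4600)²·545.7²/26 = 86.6042
  stratum 2: (1375/4600)²·492.6²/106 = 204.537
  stratum 3: (1500/4600)²·165.4²/234 = 12.4315
  stratum 4: (1325/4600)²·39.5²/238 = 0.543918
V̂(ȳ_st) = 304.117
SE(ȳ_st) = √304.117 = 17.4389

ȳ_st ≈ 399.64, SE ≈ 17.4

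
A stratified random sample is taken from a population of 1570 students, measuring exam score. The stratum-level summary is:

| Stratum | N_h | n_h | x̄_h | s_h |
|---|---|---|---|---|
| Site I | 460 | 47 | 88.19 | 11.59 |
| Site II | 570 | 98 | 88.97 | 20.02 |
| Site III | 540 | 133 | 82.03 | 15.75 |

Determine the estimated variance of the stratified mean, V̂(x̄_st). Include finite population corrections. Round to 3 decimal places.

V̂(x̄_st) = Σ W_h² (1 − n_h/N_h) s_h²/n_h, with W_h = N_h/N and N = 1570:
  stratum Site I: (460/1570)²·(1 − 47/460)·11.59²/47 = 0.220281
  stratum Site II: (570/1570)²·(1 − 98/570)·20.02²/98 = 0.446395
  stratum Site III: (540/1570)²·(1 − 133/540)·15.75²/133 = 0.166302
V̂(x̄_st) = 0.832979

V̂(x̄_st) ≈ 0.833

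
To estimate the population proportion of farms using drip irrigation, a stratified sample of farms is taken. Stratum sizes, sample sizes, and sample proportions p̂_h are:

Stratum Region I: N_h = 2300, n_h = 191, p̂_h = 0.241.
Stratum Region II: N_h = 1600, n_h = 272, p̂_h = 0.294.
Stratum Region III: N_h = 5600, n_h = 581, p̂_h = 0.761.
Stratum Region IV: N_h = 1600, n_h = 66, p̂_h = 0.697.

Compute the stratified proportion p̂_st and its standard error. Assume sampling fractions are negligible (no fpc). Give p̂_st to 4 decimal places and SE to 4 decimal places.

p̂_st ≈ 0.5767, SE ≈ 0.0143

N = 11100; stratum weights W_h = N_h/N.
p̂_st = Σ W_h p̂_h = (2300·0.241 + 1600·0.294 + 5600·0.761 + 1600·0.697)/11100 = 0.57671
V̂(p̂_st) = Σ W_h² p̂_h(1−p̂_h)/(n_h−1):
  stratum Region I: (2300/11100)²·0.241·0.759/190 = 4.13347e-05
  stratum Region II: (1600/11100)²·0.294·0.706/271 = 1.59139e-05
  stratum Region III: (5600/11100)²·0.761·0.239/580 = 7.9815e-05
  stratum Region IV: (1600/11100)²·0.697·0.303/65 = 6.75081e-05
V̂(p̂_st) = 0.000204572; SE = √V̂ = 0.0143029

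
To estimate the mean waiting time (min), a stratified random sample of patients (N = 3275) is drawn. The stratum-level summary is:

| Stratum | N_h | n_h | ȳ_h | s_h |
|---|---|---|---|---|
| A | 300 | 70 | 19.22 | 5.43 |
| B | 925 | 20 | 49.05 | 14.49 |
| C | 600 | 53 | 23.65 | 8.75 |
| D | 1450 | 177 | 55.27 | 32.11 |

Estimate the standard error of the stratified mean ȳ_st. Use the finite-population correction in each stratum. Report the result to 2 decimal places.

SE(ȳ_st) ≈ 1.37

V̂(ȳ_st) = Σ W_h² (1 − n_h/N_h) s_h²/n_h, with W_h = N_h/N and N = 3275:
  stratum A: (300/3275)²·(1 − 70/300)·5.43²/70 = 0.00270974
  stratum B: (925/3275)²·(1 − 20/925)·14.49²/20 = 0.819359
  stratum C: (600/3275)²·(1 − 53/600)·8.75²/53 = 0.0442035
  stratum D: (1450/3275)²·(1 − 177/1450)·32.11²/177 = 1.00249
V̂(ȳ_st) = 1.86877
SE(ȳ_st) = √1.86877 = 1.36703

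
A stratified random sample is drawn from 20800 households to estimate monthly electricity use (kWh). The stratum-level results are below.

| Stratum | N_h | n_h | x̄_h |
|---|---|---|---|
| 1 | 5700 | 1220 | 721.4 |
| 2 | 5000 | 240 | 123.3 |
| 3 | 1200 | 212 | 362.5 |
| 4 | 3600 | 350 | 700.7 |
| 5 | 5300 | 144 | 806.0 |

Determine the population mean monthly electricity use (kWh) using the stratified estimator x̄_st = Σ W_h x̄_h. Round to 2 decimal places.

N = Σ N_h = 20800. Stratum weights W_h = N_h/N.
x̄_st = (5700·721.4 + 5000·123.3 + 1200·362.5 + 3600·700.7 + 5300·806.0) / 20800 = 574.8942

x̄_st ≈ 574.89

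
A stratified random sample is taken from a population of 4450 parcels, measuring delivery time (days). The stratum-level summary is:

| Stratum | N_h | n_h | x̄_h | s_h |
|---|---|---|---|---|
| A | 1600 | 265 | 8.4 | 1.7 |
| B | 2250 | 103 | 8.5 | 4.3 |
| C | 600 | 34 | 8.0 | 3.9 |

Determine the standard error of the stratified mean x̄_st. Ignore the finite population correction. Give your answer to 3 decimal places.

V̂(x̄_st) = Σ W_h² s_h²/n_h, with W_h = N_h/N and N = 4450:
  stratum A: (1600/4450)²·1.7²/265 = 0.00140985
  stratum B: (2250/4450)²·4.3²/103 = 0.0458928
  stratum C: (600/4450)²·3.9²/34 = 0.00813266
V̂(x̄_st) = 0.0554353
SE(x̄_st) = √0.0554353 = 0.235447

SE(x̄_st) ≈ 0.235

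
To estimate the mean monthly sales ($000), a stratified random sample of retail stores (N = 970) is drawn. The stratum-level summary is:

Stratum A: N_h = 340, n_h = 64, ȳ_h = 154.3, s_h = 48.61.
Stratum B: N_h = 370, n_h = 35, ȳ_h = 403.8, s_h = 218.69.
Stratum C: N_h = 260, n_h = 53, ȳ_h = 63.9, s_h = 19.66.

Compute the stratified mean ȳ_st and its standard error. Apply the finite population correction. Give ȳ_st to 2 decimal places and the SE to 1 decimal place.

ȳ_st = Σ W_h ȳ_h = (340·154.3 + 370·403.8 + 260·63.9)/970 = 225.23918
V̂(ȳ_st) = Σ W_h² (1 − n_h/N_h) s_h²/n_h, with W_h = N_h/N and N = 970:
  stratum A: (340/970)²·(1 − 64/340)·48.61²/64 = 3.68227
  stratum B: (370/970)²·(1 − 35/370)·218.69²/35 = 180.008
  stratum C: (260/970)²·(1 − 53/260)·19.66²/53 = 0.417149
V̂(ȳ_st) = 184.108
SE(ȳ_st) = √184.108 = 13.5686

ȳ_st ≈ 225.24, SE ≈ 13.6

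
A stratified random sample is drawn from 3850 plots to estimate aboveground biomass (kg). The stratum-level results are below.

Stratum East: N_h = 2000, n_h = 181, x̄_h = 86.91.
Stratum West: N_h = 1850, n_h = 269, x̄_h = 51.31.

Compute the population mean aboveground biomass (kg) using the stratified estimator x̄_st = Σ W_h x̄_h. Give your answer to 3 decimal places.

N = Σ N_h = 3850. Stratum weights W_h = N_h/N.
x̄_st = (2000·86.91 + 1850·51.31) / 3850 = 69.80351

x̄_st ≈ 69.804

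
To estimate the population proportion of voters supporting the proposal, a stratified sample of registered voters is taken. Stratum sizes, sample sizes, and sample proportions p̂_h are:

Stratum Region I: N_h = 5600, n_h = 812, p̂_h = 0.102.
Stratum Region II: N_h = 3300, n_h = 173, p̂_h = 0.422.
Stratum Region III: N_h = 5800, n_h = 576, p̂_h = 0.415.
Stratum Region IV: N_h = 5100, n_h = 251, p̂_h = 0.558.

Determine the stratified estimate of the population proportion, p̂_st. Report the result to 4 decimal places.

N = 19800; stratum weights W_h = N_h/N.
p̂_st = Σ W_h p̂_h = (5600·0.102 + 3300·0.422 + 5800·0.415 + 5100·0.558)/19800 = 0.36447

p̂_st ≈ 0.3645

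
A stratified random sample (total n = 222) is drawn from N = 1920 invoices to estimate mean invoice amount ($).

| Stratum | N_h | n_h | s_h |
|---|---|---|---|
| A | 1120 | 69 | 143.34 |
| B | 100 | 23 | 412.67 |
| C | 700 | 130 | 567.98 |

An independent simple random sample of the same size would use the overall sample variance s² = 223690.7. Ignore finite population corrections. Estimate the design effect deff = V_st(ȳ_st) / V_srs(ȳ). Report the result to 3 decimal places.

deff ≈ 0.448

V̂(ȳ_st) = Σ W_h² s_h²/n_h, with W_h = N_h/N and N = 1920:
  stratum A: (1120/1920)²·143.34²/69 = 101.326
  stratum B: (100/1920)²·412.67²/23 = 20.0852
  stratum C: (700/1920)²·567.98²/130 = 329.85
V_st = 451.261
V_srs = s²/n = 223690.7/222 = 1007.62
deff = V_st / V_srs = 451.261/1007.62 = 0.4478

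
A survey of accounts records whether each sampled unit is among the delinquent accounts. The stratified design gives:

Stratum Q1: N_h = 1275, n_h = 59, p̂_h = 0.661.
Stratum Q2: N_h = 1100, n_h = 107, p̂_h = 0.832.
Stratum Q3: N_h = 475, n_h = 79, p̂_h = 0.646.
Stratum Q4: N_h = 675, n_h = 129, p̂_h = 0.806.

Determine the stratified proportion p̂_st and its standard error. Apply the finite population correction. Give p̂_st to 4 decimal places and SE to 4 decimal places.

N = 3525; stratum weights W_h = N_h/N.
p̂_st = Σ W_h p̂_h = (1275·0.661 + 1100·0.832 + 475·0.646 + 675·0.806)/3525 = 0.74011
V̂(p̂_st) = Σ W_h² (1 − n_h/N_h) p̂_h(1−p̂_h)/(n_h−1):
  stratum Q1: (1275/3525)²·(1 − 59/1275)·0.661·0.339/58 = 0.000482057
  stratum Q2: (1100/3525)²·(1 − 107/1100)·0.832·0.168/106 = 0.000115918
  stratum Q3: (475/3525)²·(1 − 79/475)·0.646·0.354/78 = 4.43825e-05
  stratum Q4: (675/3525)²·(1 − 129/675)·0.806·0.194/128 = 3.62331e-05
V̂(p̂_st) = 0.000678591; SE = √V̂ = 0.0260498

p̂_st ≈ 0.7401, SE ≈ 0.0260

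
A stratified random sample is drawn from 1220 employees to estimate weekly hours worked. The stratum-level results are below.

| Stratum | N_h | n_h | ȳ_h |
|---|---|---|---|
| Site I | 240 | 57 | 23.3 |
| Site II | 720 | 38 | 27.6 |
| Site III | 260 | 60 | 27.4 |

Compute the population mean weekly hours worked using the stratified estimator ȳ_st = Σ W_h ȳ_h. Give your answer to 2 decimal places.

N = Σ N_h = 1220. Stratum weights W_h = N_h/N.
ȳ_st = (240·23.3 + 720·27.6 + 260·27.4) / 1220 = 26.7115

ȳ_st ≈ 26.71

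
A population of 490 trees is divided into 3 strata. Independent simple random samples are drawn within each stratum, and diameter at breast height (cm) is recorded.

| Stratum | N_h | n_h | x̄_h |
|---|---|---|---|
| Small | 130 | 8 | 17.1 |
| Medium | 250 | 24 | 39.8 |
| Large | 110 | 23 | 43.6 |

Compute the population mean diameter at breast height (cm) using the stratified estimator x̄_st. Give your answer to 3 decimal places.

x̄_st ≈ 34.631

N = Σ N_h = 490. Stratum weights W_h = N_h/N.
x̄_st = (130·17.1 + 250·39.8 + 110·43.6) / 490 = 34.63061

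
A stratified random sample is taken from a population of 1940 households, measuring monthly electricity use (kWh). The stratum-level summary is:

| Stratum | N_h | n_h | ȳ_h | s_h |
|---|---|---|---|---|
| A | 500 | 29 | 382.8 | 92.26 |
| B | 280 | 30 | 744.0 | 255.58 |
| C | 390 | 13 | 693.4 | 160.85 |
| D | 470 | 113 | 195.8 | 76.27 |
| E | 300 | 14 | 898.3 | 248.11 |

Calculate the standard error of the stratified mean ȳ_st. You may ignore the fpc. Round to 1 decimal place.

V̂(ȳ_st) = Σ W_h² s_h²/n_h, with W_h = N_h/N and N = 1940:
  stratum A: (500/1940)²·92.26²/29 = 19.4969
  stratum B: (280/1940)²·255.58²/30 = 45.3571
  stratum C: (390/1940)²·160.85²/13 = 80.4312
  stratum D: (470/1940)²·76.27²/113 = 3.02149
  stratum E: (300/1940)²·248.11²/14 = 105.148
V̂(ȳ_st) = 253.454
SE(ȳ_st) = √253.454 = 15.9202

SE(ȳ_st) ≈ 15.9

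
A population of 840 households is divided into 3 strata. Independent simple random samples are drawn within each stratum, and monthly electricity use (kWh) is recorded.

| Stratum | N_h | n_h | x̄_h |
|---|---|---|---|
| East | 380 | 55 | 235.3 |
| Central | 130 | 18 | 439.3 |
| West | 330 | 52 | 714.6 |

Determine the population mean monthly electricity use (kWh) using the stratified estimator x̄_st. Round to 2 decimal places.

N = Σ N_h = 840. Stratum weights W_h = N_h/N.
x̄_st = (380·235.3 + 130·439.3 + 330·714.6) / 840 = 455.1679

x̄_st ≈ 455.17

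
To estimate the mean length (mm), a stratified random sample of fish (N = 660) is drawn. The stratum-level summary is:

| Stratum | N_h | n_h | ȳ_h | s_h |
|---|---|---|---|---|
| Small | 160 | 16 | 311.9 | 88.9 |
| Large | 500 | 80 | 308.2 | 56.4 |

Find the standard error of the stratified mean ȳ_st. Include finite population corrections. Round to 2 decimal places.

V̂(ȳ_st) = Σ W_h² (1 − n_h/N_h) s_h²/n_h, with W_h = N_h/N and N = 660:
  stratum Small: (160/660)²·(1 − 16/160)·88.9²/16 = 26.1263
  stratum Large: (500/660)²·(1 − 80/500)·56.4²/80 = 19.169
V̂(ȳ_st) = 45.2953
SE(ȳ_st) = √45.2953 = 6.73018

SE(ȳ_st) ≈ 6.73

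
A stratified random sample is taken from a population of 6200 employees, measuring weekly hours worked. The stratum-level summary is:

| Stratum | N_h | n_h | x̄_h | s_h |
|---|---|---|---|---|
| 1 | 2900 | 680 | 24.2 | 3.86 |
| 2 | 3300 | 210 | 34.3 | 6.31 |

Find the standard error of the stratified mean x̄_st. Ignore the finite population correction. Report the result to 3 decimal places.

SE(x̄_st) ≈ 0.242

V̂(x̄_st) = Σ W_h² s_h²/n_h, with W_h = N_h/N and N = 6200:
  stratum 1: (2900/6200)²·3.86²/680 = 0.00479378
  stratum 2: (3300/6200)²·6.31²/210 = 0.0537136
V̂(x̄_st) = 0.0585073
SE(x̄_st) = √0.0585073 = 0.241883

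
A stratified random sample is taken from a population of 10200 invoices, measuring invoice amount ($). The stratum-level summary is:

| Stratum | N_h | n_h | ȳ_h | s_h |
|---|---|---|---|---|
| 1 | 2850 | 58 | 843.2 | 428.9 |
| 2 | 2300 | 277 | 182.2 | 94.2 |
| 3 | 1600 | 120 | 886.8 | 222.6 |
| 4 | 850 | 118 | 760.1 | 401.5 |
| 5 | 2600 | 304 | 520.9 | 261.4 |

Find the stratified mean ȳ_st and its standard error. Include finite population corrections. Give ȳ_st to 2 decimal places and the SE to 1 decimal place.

ȳ_st ≈ 611.91, SE ≈ 16.6

ȳ_st = Σ W_h ȳ_h = (2850·843.2 + 2300·182.2 + 1600·886.8 + 850·760.1 + 2600·520.9)/10200 = 611.91029
V̂(ȳ_st) = Σ W_h² (1 − n_h/N_h) s_h²/n_h, with W_h = N_h/N and N = 10200:
  stratum 1: (2850/10200)²·(1 − 58/2850)·428.9²/58 = 242.574
  stratum 2: (2300/10200)²·(1 − 277/2300)·94.2²/277 = 1.43267
  stratum 3: (1600/10200)²·(1 − 120/1600)·222.6²/120 = 9.39832
  stratum 4: (850/10200)²·(1 − 118/850)·401.5²/118 = 8.16994
  stratum 5: (2600/10200)²·(1 − 304/2600)·261.4²/304 = 12.8968
V̂(ȳ_st) = 274.472
SE(ȳ_st) = √274.472 = 16.5672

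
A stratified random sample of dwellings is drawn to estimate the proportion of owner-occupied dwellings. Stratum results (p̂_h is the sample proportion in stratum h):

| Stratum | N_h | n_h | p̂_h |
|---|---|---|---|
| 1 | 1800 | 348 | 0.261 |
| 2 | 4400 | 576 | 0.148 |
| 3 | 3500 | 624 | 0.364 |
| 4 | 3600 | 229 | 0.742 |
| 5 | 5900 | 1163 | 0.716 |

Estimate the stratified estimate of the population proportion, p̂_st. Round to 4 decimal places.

p̂_st ≈ 0.4839

N = 19200; stratum weights W_h = N_h/N.
p̂_st = Σ W_h p̂_h = (1800·0.261 + 4400·0.148 + 3500·0.364 + 3600·0.742 + 5900·0.716)/19200 = 0.48389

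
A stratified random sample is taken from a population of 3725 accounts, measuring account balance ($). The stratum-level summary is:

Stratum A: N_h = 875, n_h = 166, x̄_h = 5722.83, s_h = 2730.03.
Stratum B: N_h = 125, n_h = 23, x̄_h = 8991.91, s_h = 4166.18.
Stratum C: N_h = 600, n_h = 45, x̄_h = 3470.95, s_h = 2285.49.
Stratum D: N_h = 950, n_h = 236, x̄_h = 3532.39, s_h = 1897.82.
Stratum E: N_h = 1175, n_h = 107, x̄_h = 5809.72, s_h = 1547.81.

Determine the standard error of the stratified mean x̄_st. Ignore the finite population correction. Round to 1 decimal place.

V̂(x̄_st) = Σ W_h² s_h²/n_h, with W_h = N_h/N and N = 3725:
  stratum A: (875/3725)²·2730.03²/166 = 2477.37
  stratum B: (125/3725)²·4166.18²/23 = 849.798
  stratum C: (600/3725)²·2285.49²/45 = 3011.59
  stratum D: (950/3725)²·1897.82²/236 = 992.642
  stratum E: (1175/3725)²·1547.81²/107 = 2227.79
V̂(x̄_st) = 9559.19
SE(x̄_st) = √9559.19 = 97.7711

SE(x̄_st) ≈ 97.8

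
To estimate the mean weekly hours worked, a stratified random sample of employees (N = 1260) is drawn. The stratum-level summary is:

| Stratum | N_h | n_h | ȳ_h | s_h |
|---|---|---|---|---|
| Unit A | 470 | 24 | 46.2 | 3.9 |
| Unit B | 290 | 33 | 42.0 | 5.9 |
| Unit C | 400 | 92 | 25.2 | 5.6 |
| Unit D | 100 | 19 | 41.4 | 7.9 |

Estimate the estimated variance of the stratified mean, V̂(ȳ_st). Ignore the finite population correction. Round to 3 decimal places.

V̂(ȳ_st) ≈ 0.199

V̂(ȳ_st) = Σ W_h² s_h²/n_h, with W_h = N_h/N and N = 1260:
  stratum Unit A: (470/1260)²·3.9²/24 = 0.0881805
  stratum Unit B: (290/1260)²·5.9²/33 = 0.0558785
  stratum Unit C: (400/1260)²·5.6²/92 = 0.0343532
  stratum Unit D: (100/1260)²·7.9²/19 = 0.02069
V̂(ȳ_st) = 0.199102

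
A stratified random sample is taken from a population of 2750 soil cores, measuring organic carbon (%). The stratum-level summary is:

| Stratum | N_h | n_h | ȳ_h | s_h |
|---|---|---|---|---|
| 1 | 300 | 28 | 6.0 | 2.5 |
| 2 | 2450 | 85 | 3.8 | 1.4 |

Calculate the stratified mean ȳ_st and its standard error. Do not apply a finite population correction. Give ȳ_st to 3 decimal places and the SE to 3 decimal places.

ȳ_st ≈ 4.040, SE ≈ 0.145

ȳ_st = Σ W_h ȳ_h = (300·6.0 + 2450·3.8)/2750 = 4.04000
V̂(ȳ_st) = Σ W_h² s_h²/n_h, with W_h = N_h/N and N = 2750:
  stratum 1: (300/2750)²·2.5²/28 = 0.00265643
  stratum 2: (2450/2750)²·1.4²/85 = 0.0183022
V̂(ȳ_st) = 0.0209587
SE(ȳ_st) = √0.0209587 = 0.144771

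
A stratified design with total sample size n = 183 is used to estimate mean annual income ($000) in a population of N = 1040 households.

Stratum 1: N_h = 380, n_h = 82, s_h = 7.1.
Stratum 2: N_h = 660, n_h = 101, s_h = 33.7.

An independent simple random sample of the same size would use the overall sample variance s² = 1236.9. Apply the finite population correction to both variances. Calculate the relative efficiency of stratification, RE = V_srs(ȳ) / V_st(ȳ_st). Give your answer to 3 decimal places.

V̂(ȳ_st) = Σ W_h² (1 − n_h/N_h) s_h²/n_h, with W_h = N_h/N and N = 1040:
  stratum 1: (380/1040)²·(1 − 82/380)·7.1²/82 = 0.064363
  stratum 2: (660/1040)²·(1 − 101/660)·33.7²/101 = 3.83555
V_st = 3.89991
V_srs = (1 − 183/1040)·1236.9/183 = 5.56969
Relative efficiency = V_srs / V_st = 5.56969/3.89991 = 1.4282

RE ≈ 1.428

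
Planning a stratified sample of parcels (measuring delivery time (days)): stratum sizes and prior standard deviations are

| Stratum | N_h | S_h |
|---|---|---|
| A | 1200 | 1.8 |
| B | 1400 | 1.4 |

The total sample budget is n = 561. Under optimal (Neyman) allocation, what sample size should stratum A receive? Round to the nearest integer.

Neyman allocation: n_h = n · N_h S_h / Σ N_i S_i, with n = 561.
  stratum A: N_h·S_h = 1200·1.8 = 2160.00
  stratum B: N_h·S_h = 1400·1.4 = 1960.00
Σ N_h S_h = 4120.00
n for stratum A = 561·2160.00/4120.00 = 294.117 → 294

294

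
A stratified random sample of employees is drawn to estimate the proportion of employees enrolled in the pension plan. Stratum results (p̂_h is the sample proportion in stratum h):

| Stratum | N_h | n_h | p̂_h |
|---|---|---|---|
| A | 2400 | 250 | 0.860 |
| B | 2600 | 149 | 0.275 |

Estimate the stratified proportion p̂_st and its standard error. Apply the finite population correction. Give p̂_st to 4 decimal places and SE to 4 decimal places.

p̂_st ≈ 0.5558, SE ≈ 0.0211

N = 5000; stratum weights W_h = N_h/N.
p̂_st = Σ W_h p̂_h = (2400·0.860 + 2600·0.275)/5000 = 0.55580
V̂(p̂_st) = Σ W_h² (1 − n_h/N_h) p̂_h(1−p̂_h)/(n_h−1):
  stratum A: (2400/5000)²·(1 − 250/2400)·0.860·0.140/249 = 9.98014e-05
  stratum B: (2600/5000)²·(1 − 149/2600)·0.275·0.725/148 = 0.000343388
V̂(p̂_st) = 0.00044319; SE = √V̂ = 0.0210521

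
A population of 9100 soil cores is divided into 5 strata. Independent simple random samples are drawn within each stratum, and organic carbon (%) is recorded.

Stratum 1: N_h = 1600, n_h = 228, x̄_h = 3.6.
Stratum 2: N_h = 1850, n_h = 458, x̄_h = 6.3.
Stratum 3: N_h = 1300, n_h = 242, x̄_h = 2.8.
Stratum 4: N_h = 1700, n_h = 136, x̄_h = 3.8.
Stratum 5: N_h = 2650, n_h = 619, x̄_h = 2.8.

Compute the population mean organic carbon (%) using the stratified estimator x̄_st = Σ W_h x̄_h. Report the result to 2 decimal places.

N = Σ N_h = 9100. Stratum weights W_h = N_h/N.
x̄_st = (1600·3.6 + 1850·6.3 + 1300·2.8 + 1700·3.8 + 2650·2.8) / 9100 = 3.8390

x̄_st ≈ 3.84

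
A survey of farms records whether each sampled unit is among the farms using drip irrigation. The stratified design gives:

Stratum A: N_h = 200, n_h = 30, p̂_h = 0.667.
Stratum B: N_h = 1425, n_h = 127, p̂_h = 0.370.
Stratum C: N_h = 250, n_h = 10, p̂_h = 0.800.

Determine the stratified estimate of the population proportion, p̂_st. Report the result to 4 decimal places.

p̂_st ≈ 0.4590

N = 1875; stratum weights W_h = N_h/N.
p̂_st = Σ W_h p̂_h = (200·0.667 + 1425·0.370 + 250·0.800)/1875 = 0.45901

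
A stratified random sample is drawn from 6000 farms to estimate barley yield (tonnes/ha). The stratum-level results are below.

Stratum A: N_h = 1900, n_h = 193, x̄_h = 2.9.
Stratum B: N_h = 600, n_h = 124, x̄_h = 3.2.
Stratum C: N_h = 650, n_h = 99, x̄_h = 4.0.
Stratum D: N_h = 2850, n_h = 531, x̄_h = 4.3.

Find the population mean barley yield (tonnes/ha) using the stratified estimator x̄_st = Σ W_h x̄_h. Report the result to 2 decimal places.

N = Σ N_h = 6000. Stratum weights W_h = N_h/N.
x̄_st = (1900·2.9 + 600·3.2 + 650·4.0 + 2850·4.3) / 6000 = 3.7142

x̄_st ≈ 3.71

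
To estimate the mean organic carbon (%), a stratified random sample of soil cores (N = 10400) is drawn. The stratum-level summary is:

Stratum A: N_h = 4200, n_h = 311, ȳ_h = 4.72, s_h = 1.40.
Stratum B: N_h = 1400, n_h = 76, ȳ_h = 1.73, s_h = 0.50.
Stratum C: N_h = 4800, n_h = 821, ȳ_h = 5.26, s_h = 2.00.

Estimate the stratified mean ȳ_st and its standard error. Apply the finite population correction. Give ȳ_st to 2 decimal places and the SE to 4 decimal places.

ȳ_st = Σ W_h ȳ_h = (4200·4.72 + 1400·1.73 + 4800·5.26)/10400 = 4.56673
V̂(ȳ_st) = Σ W_h² (1 − n_h/N_h) s_h²/n_h, with W_h = N_h/N and N = 10400:
  stratum A: (4200/10400)²·(1 − 311/4200)·1.40²/311 = 0.000951735
  stratum B: (1400/10400)²·(1 − 76/1400)·0.50²/76 = 5.63736e-05
  stratum C: (4800/10400)²·(1 − 821/4800)·2.00²/821 = 0.000860331
V̂(ȳ_st) = 0.00186844
SE(ȳ_st) = √0.00186844 = 0.0432255

ȳ_st ≈ 4.57, SE ≈ 0.0432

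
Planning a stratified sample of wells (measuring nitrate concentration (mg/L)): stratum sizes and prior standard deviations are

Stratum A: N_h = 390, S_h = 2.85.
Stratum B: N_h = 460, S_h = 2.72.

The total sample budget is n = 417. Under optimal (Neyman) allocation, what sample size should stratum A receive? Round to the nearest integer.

196

Neyman allocation: n_h = n · N_h S_h / Σ N_i S_i, with n = 417.
  stratum A: N_h·S_h = 390·2.85 = 1111.50
  stratum B: N_h·S_h = 460·2.72 = 1251.20
Σ N_h S_h = 2362.70
n for stratum A = 417·1111.50/2362.70 = 196.172 → 196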